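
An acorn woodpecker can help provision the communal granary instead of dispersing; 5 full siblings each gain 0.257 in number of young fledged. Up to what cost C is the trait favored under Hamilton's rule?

r to a full sibling = 0.5 (full sibs share both parents — two paths of length 2: r = 2·(1/2)^2 = 1/2).
Hamilton's rule: n·r·B > C, so the trait is favored while C < n·r·B = 5·0.5·0.257 = 0.6425.

0.6425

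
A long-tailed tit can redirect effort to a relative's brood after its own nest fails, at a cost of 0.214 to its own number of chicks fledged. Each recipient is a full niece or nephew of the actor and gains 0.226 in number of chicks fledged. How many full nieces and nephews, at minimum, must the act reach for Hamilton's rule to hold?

4

r to a full niece or nephew = 1/4 (full aunt/uncle↔niece/nephew: two paths of length 3 through the shared grandparent pair: r = 2·(1/2)^3 = 1/4).
Hamilton's rule: n·r·B > C  ⇒  n > C/(r·B) = 0.214/(0.25·0.226) = 3.788.
The smallest integer exceeding 3.788 is 4.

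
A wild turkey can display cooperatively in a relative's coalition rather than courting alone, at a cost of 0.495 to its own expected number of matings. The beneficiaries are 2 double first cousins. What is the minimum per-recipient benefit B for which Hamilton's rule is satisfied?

r to a double first cousin = 1/4 (double first cousins share both grandparent pairs — four paths of length 4: r = 4·(1/2)^4 = 1/4).
Hamilton's rule with n recipients of equal r: n·r·B > C, so B > C/(n·r) = 0.495/(2·0.25) = 0.99.

0.99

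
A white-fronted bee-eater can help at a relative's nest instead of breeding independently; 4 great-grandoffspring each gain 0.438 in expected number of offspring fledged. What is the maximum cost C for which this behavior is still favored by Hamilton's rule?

0.219

r to a great-grandoffspring = 0.125 (three parent–offspring links: r = (1/2)^3 = 1/8).
Hamilton's rule: n·r·B > C, so the trait is favored while C < n·r·B = 4·0.125·0.438 = 0.219.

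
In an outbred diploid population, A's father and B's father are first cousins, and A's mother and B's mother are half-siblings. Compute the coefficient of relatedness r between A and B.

Wright's path rule: contributions from independent ancestry routes add.
A and B are related in two ways: second cousins through their fathers (r = 1/32) and half first cousins through their mothers (r = 1/16).
r = 1/32 + 1/16 = 3/32 = 0.09375.

0.09375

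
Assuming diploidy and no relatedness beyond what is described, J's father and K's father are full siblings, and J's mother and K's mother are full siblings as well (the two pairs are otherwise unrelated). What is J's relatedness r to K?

Relatedness sums over independent paths through distinct common ancestors.
J and K are related in two ways: first cousins through their fathers (r = 1/8) and first cousins through their mothers (r = 1/8) — i.e. double first cousins.
r = 1/8 + 1/8 = 0.25.

0.25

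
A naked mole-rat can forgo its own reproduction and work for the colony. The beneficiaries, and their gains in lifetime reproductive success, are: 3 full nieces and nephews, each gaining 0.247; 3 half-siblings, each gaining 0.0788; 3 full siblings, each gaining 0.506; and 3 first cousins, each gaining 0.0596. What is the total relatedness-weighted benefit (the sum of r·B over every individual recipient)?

1.0257

r to a full niece or nephew = 0.25 (full aunt/uncle↔niece/nephew: two paths of length 3 through the shared grandparent pair: r = 2·(1/2)^3 = 1/4).
r to a half-sibling = 1/4 (half-sibs share one parent — one path of length 2: r = (1/2)^2 = 1/4).
r to a full sibling = 0.5 (full sibs share both parents — two paths of length 2: r = 2·(1/2)^2 = 1/2).
r to a first cousin = 1/8 (first cousins share one grandparent pair — two paths of length 4: r = 2·(1/2)^4 = 1/8).
Summing one r·B term per recipient: 3·0.25·0.247 + 3·0.25·0.0788 + 3·0.5·0.506 + 3·0.125·0.0596 = 1.0257.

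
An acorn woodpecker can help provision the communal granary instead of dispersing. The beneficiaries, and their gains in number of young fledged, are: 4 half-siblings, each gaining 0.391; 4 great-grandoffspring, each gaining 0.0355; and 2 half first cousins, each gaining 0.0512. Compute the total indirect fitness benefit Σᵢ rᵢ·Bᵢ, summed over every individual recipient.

r to a half-sibling = 0.25 (half-sibs share one parent — one path of length 2: r = (1/2)^2 = 1/4).
r to a great-grandoffspring = 0.125 (three parent–offspring links: r = (1/2)^3 = 1/8).
r to a half first cousin = 1/16 (half first cousins share one grandparent — one path of length 4: r = (1/2)^4 = 1/16).
Summing one r·B term per recipient: 4·0.25·0.391 + 4·0.125·0.0355 + 2·0.0625·0.0512 = 0.41515.

0.41515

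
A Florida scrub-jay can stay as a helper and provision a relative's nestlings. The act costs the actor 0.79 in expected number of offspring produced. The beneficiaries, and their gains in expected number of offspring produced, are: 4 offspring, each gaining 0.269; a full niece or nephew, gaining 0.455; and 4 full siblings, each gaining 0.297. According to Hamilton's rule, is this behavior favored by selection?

Yes

Hamilton's rule: the trait is favored when the sum of r·B over every recipient exceeds the actor's cost C.
r to an offspring = 1/2 (one parent–offspring link: r = (1/2)^1 = 1/2).
r to a full niece or nephew = 0.25 (full aunt/uncle↔niece/nephew: two paths of length 3 through the shared grandparent pair: r = 2·(1/2)^3 = 1/4).
r to a full sibling = 1/2 (full sibs share both parents — two paths of length 2: r = 2·(1/2)^2 = 1/2).
Summing one r·B term per recipient: 4·0.5·0.269 + 1·0.25·0.455 + 4·0.5·0.297 = 1.24575.
1.24575 > 0.79: the indirect benefit exceeds the cost.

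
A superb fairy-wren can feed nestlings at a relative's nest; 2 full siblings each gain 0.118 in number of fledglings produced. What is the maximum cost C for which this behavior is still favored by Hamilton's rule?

r to a full sibling = 0.5 (full sibs share both parents — two paths of length 2: r = 2·(1/2)^2 = 1/2).
Hamilton's rule: n·r·B > C, so the trait is favored while C < n·r·B = 2·0.5·0.118 = 0.118.

0.118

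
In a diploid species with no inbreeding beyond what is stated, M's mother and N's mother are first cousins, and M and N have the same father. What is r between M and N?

Relatedness sums over independent paths through distinct common ancestors.
M and N are related in two ways: second cousins through their mothers (r = 1/32) and half-sibs through their shared father (r = 1/4).
r = 1/32 + 1/4 = 9/32 = 0.28125.

0.28125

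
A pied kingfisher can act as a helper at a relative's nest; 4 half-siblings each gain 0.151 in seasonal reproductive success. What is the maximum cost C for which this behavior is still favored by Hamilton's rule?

0.151

r to a half-sibling = 0.25 (half-sibs share one parent — one path of length 2: r = (1/2)^2 = 1/4).
Hamilton's rule: n·r·B > C, so the trait is favored while C < n·r·B = 4·0.25·0.151 = 0.151.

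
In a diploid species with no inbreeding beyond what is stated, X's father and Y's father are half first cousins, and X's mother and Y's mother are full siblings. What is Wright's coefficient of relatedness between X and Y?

0.140625

Wright's path rule: contributions from independent ancestry routes add.
X and Y are related in two ways: half second cousins through their fathers (r = 1/64) and first cousins through their mothers (r = 1/8).
r = 1/64 + 1/8 = 0.140625.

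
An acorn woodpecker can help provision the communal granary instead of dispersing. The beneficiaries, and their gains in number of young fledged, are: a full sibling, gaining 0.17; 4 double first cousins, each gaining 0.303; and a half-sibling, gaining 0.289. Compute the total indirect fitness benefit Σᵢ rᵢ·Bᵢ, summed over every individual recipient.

r to a full sibling = 0.5 (full sibs share both parents — two paths of length 2: r = 2·(1/2)^2 = 1/2).
r to a double first cousin = 0.25 (double first cousins share both grandparent pairs — four paths of length 4: r = 4·(1/2)^4 = 1/4).
r to a half-sibling = 1/4 (half-sibs share one parent — one path of length 2: r = (1/2)^2 = 1/4).
Summing one r·B term per recipient: 1·0.5·0.17 + 4·0.25·0.303 + 1·0.25·0.289 = 0.46025.

0.46025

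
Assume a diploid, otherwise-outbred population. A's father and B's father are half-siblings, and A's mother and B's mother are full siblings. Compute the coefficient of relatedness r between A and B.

0.1875

Wright's path rule: contributions from independent ancestry routes add.
A and B are related in two ways: half first cousins through their fathers (r = 1/16) and first cousins through their mothers (r = 1/8).
r = 1/16 + 1/8 = 3/16 = 0.1875.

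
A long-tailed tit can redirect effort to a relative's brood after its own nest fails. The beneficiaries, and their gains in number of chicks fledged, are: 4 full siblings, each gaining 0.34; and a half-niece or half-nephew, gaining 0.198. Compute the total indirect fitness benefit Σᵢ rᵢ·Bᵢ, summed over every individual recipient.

0.70475

r to a full sibling = 1/2 (full sibs share both parents — two paths of length 2: r = 2·(1/2)^2 = 1/2).
r to a half-niece or half-nephew = 1/8 (half-aunt/uncle↔niece/nephew: one path of length 3: r = (1/2)^3 = 1/8).
Summing one r·B term per recipient: 4·0.5·0.34 + 1·0.125·0.198 = 0.70475.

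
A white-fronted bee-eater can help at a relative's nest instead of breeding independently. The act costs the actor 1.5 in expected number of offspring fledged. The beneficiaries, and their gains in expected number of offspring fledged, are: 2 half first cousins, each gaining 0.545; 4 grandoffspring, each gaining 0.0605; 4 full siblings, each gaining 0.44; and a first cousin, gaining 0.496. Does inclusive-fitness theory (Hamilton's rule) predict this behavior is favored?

Hamilton's rule: the trait is favored when the sum of r·B over every recipient exceeds the actor's cost C.
r to a half first cousin = 1/16 (half first cousins share one grandparent — one path of length 4: r = (1/2)^4 = 1/16).
r to a grandoffspring = 1/4 (two parent–offspring links: r = (1/2)^2 = 1/4).
r to a full sibling = 1/2 (full sibs share both parents — two paths of length 2: r = 2·(1/2)^2 = 1/2).
r to a first cousin = 1/8 (first cousins share one grandparent pair — two paths of length 4: r = 2·(1/2)^4 = 1/8).
Summing one r·B term per recipient: 2·0.0625·0.545 + 4·0.25·0.0605 + 4·0.5·0.44 + 1·0.125·0.496 = 1.070625.
1.070625 < 1.5: the indirect benefit is less than the cost.

No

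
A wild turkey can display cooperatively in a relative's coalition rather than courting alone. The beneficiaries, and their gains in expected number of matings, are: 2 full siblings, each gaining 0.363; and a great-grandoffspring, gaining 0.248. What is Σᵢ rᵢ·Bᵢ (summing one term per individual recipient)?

r to a full sibling = 0.5 (full sibs share both parents — two paths of length 2: r = 2·(1/2)^2 = 1/2).
r to a great-grandoffspring = 0.125 (three parent–offspring links: r = (1/2)^3 = 1/8).
Summing one r·B term per recipient: 2·0.5·0.363 + 1·0.125·0.248 = 0.394.

0.394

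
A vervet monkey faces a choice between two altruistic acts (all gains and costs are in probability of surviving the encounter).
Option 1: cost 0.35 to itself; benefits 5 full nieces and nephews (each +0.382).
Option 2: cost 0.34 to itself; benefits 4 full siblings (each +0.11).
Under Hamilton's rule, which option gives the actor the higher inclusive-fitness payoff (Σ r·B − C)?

Option 1

Option 1: r to a full niece or nephew = 0.25.
Option 1: Σ r·B − C = (5·0.25·0.382) − 0.35 = 0.1275.
Option 2: r to a full sibling = 0.5.
Option 2: Σ r·B − C = (4·0.5·0.11) − 0.34 = -0.12.
Option 1 has the higher net inclusive-fitness payoff.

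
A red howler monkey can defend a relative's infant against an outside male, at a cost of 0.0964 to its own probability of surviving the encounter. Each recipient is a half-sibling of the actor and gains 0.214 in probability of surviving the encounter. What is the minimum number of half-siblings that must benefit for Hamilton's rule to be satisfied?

2

r to a half-sibling = 0.25 (half-sibs share one parent — one path of length 2: r = (1/2)^2 = 1/4).
Hamilton's rule: n·r·B > C  ⇒  n > C/(r·B) = 0.0964/(0.25·0.214) = 1.802.
The smallest integer exceeding 1.802 is 2.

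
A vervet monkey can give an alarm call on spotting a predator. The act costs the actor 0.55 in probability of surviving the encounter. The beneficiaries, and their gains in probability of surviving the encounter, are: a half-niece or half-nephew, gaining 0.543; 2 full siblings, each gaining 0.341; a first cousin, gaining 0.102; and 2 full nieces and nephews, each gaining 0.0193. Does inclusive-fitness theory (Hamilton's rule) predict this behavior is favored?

Hamilton's rule: the trait is favored when the sum of r·B over every recipient exceeds the actor's cost C.
r to a half-niece or half-nephew = 1/8 (half-aunt/uncle↔niece/nephew: one path of length 3: r = (1/2)^3 = 1/8).
r to a full sibling = 0.5 (full sibs share both parents — two paths of length 2: r = 2·(1/2)^2 = 1/2).
r to a first cousin = 0.125 (first cousins share one grandparent pair — two paths of length 4: r = 2·(1/2)^4 = 1/8).
r to a full niece or nephew = 0.25 (full aunt/uncle↔niece/nephew: two paths of length 3 through the shared grandparent pair: r = 2·(1/2)^3 = 1/4).
Summing one r·B term per recipient: 1·0.125·0.543 + 2·0.5·0.341 + 1·0.125·0.102 + 2·0.25·0.0193 = 0.431275.
0.431275 < 0.55: the indirect benefit is less than the cost.

No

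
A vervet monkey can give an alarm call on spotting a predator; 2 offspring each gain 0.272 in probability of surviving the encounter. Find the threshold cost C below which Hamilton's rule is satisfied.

0.272

r to an offspring = 0.5 (one parent–offspring link: r = (1/2)^1 = 1/2).
Hamilton's rule: n·r·B > C, so the trait is favored while C < n·r·B = 2·0.5·0.272 = 0.272.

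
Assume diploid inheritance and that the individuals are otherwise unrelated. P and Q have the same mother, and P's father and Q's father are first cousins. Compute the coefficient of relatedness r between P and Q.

Wright's path rule: contributions from independent ancestry routes add.
P and Q are related in two ways: half-sibs through their shared mother (r = 1/4) and second cousins through their fathers (r = 1/32).
r = 1/4 + 1/32 = 0.28125.

0.28125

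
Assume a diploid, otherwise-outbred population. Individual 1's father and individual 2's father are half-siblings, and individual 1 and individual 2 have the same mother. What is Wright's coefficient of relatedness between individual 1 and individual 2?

0.3125

Relatedness sums over independent paths through distinct common ancestors.
Individual 1 and individual 2 are related in two ways: half first cousins through their fathers (r = 1/16) and half-sibs through their shared mother (r = 1/4).
r = 1/16 + 1/4 = 0.3125.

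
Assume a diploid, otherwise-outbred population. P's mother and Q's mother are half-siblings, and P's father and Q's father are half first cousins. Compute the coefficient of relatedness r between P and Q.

Independent pedigree routes through distinct common ancestors add.
P and Q are related in two ways: half first cousins through their mothers (r = 1/16) and half second cousins through their fathers (r = 1/64).
r = 1/16 + 1/64 = 0.078125.

0.078125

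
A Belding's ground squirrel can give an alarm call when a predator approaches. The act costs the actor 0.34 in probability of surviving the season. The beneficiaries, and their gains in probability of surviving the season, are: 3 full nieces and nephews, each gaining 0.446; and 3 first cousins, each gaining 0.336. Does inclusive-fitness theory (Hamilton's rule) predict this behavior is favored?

Yes

Hamilton's rule: the trait is favored when the sum of r·B over every recipient exceeds the actor's cost C.
r to a full niece or nephew = 1/4 (full aunt/uncle↔niece/nephew: two paths of length 3 through the shared grandparent pair: r = 2·(1/2)^3 = 1/4).
r to a first cousin = 1/8 (first cousins share one grandparent pair — two paths of length 4: r = 2·(1/2)^4 = 1/8).
Summing one r·B term per recipient: 3·0.25·0.446 + 3·0.125·0.336 = 0.4605.
0.4605 > 0.34: the indirect benefit exceeds the cost.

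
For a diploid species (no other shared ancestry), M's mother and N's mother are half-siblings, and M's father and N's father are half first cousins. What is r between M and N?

With two independent routes of shared ancestry, r is the sum of the two contributions.
M and N are related in two ways: half first cousins through their mothers (r = 1/16) and half second cousins through their fathers (r = 1/64).
r = 1/16 + 1/64 = 0.078125.

0.078125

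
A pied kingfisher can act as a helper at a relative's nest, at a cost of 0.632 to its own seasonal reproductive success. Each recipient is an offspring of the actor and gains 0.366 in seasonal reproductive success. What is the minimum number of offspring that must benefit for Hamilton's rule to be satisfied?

r to an offspring = 1/2 (one parent–offspring link: r = (1/2)^1 = 1/2).
Hamilton's rule: n·r·B > C  ⇒  n > C/(r·B) = 0.632/(0.5·0.366) = 3.454.
The smallest integer exceeding 3.454 is 4.

4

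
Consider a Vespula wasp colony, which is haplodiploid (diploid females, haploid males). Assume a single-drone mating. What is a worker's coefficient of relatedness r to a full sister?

0.75

Haplodiploid full sisters inherit their father's entire haploid genome identically (contributing 1/2) and on average half of their mother's contribution (1/2 · 1/2 = 1/4); r = 1/2 + 1/4 = 3/4.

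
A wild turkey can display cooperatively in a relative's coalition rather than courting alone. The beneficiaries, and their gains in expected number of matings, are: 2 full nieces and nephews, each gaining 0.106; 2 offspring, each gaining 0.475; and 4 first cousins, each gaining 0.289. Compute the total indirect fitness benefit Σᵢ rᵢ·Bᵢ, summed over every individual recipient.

r to a full niece or nephew = 1/4 (full aunt/uncle↔niece/nephew: two paths of length 3 through the shared grandparent pair: r = 2·(1/2)^3 = 1/4).
r to an offspring = 0.5 (one parent–offspring link: r = (1/2)^1 = 1/2).
r to a first cousin = 1/8 (first cousins share one grandparent pair — two paths of length 4: r = 2·(1/2)^4 = 1/8).
Summing one r·B term per recipient: 2·0.25·0.106 + 2·0.5·0.475 + 4·0.125·0.289 = 0.6725.

0.6725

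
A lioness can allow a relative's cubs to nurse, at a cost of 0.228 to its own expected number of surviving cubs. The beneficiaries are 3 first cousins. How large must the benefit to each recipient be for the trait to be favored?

r to a first cousin = 1/8 (first cousins share one grandparent pair — two paths of length 4: r = 2·(1/2)^4 = 1/8).
Hamilton's rule with n recipients of equal r: n·r·B > C, so B > C/(n·r) = 0.228/(3·0.125) = 0.608.

0.608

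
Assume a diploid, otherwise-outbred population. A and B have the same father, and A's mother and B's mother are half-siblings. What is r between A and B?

Relatedness sums over independent paths through distinct common ancestors.
A and B are related in two ways: half-sibs through their shared father (r = 1/4) and half first cousins through their mothers (r = 1/16).
r = 1/4 + 1/16 = 5/16 = 0.3125.

0.3125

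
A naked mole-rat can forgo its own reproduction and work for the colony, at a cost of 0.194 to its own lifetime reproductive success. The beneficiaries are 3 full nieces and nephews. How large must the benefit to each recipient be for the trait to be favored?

0.2587

r to a full niece or nephew = 0.25 (full aunt/uncle↔niece/nephew: two paths of length 3 through the shared grandparent pair: r = 2·(1/2)^3 = 1/4).
Hamilton's rule with n recipients of equal r: n·r·B > C, so B > C/(n·r) = 0.194/(3·0.25) = 0.2587.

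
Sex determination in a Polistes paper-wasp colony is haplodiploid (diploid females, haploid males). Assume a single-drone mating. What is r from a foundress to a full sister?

0.75

Haplodiploid full sisters inherit their father's entire haploid genome identically (contributing 1/2) and on average half of their mother's contribution (1/2 · 1/2 = 1/4); r = 1/2 + 1/4 = 3/4.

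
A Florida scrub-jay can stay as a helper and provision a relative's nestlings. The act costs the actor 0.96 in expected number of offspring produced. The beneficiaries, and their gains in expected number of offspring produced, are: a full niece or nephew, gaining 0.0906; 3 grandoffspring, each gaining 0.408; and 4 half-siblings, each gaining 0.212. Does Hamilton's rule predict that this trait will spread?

No

Hamilton's rule: the trait is favored when the sum of r·B over every recipient exceeds the actor's cost C.
r to a full niece or nephew = 0.25 (full aunt/uncle↔niece/nephew: two paths of length 3 through the shared grandparent pair: r = 2·(1/2)^3 = 1/4).
r to a grandoffspring = 1/4 (two parent–offspring links: r = (1/2)^2 = 1/4).
r to a half-sibling = 0.25 (half-sibs share one parent — one path of length 2: r = (1/2)^2 = 1/4).
Summing one r·B term per recipient: 1·0.25·0.0906 + 3·0.25·0.408 + 4·0.25·0.212 = 0.54065.
0.54065 < 0.96: the indirect benefit is less than the cost.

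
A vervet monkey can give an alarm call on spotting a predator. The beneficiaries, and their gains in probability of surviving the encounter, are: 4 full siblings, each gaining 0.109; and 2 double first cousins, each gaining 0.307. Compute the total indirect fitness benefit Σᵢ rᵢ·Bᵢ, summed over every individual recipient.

0.3715

r to a full sibling = 0.5 (full sibs share both parents — two paths of length 2: r = 2·(1/2)^2 = 1/2).
r to a double first cousin = 1/4 (double first cousins share both grandparent pairs — four paths of length 4: r = 4·(1/2)^4 = 1/4).
Summing one r·B term per recipient: 4·0.5·0.109 + 2·0.25·0.307 = 0.3715.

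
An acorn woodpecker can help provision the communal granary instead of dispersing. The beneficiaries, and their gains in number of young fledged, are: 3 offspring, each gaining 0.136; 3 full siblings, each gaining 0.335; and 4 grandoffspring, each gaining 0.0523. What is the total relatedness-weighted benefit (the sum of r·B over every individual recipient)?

0.7588

r to an offspring = 1/2 (one parent–offspring link: r = (1/2)^1 = 1/2).
r to a full sibling = 1/2 (full sibs share both parents — two paths of length 2: r = 2·(1/2)^2 = 1/2).
r to a grandoffspring = 0.25 (two parent–offspring links: r = (1/2)^2 = 1/4).
Summing one r·B term per recipient: 3·0.5·0.136 + 3·0.5·0.335 + 4·0.25·0.0523 = 0.7588.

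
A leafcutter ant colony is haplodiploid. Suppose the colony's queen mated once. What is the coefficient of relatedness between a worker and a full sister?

0.75

Haplodiploid full sisters inherit their father's entire haploid genome identically (contributing 1/2) and on average half of their mother's contribution (1/2 · 1/2 = 1/4); r = 1/2 + 1/4 = 3/4.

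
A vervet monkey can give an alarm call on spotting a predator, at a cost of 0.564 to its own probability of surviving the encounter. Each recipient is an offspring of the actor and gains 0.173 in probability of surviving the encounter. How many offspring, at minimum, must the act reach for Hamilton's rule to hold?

r to an offspring = 1/2 (one parent–offspring link: r = (1/2)^1 = 1/2).
Hamilton's rule: n·r·B > C  ⇒  n > C/(r·B) = 0.564/(0.5·0.173) = 6.52.
The smallest integer exceeding 6.52 is 7.

7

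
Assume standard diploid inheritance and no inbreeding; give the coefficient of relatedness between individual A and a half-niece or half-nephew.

0.125

Each parent–offspring link contributes a factor of 1/2, and independent paths through distinct common ancestors add.
Half-aunt/uncle↔niece/nephew: one path of length 3: r = (1/2)^3 = 1/8.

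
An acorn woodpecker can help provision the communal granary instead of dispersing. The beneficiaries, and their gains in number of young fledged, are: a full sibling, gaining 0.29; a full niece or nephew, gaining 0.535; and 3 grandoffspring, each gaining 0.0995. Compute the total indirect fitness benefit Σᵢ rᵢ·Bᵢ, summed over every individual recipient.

r to a full sibling = 0.5 (full sibs share both parents — two paths of length 2: r = 2·(1/2)^2 = 1/2).
r to a full niece or nephew = 0.25 (full aunt/uncle↔niece/nephew: two paths of length 3 through the shared grandparent pair: r = 2·(1/2)^3 = 1/4).
r to a grandoffspring = 1/4 (two parent–offspring links: r = (1/2)^2 = 1/4).
Summing one r·B term per recipient: 1·0.5·0.29 + 1·0.25·0.535 + 3·0.25·0.0995 = 0.353375.

0.353375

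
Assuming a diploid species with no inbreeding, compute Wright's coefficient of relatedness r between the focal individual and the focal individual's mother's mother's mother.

0.125

Each parent–offspring link contributes a factor of 1/2, and independent paths through distinct common ancestors add.
Three parent–offspring links: r = (1/2)^3 = 1/8.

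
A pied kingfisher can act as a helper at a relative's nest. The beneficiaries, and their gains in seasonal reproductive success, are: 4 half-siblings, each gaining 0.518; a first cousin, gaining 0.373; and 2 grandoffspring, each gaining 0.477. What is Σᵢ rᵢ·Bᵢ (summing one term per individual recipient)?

0.803125

r to a half-sibling = 0.25 (half-sibs share one parent — one path of length 2: r = (1/2)^2 = 1/4).
r to a first cousin = 1/8 (first cousins share one grandparent pair — two paths of length 4: r = 2·(1/2)^4 = 1/8).
r to a grandoffspring = 0.25 (two parent–offspring links: r = (1/2)^2 = 1/4).
Summing one r·B term per recipient: 4·0.25·0.518 + 1·0.125·0.373 + 2·0.25·0.477 = 0.803125.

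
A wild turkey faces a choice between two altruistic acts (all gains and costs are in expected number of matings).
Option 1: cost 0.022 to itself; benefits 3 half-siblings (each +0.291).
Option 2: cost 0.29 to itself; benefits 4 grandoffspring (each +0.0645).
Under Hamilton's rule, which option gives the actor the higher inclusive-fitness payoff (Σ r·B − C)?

Option 1: r to a half-sibling = 0.25.
Option 1: Σ r·B − C = (3·0.25·0.291) − 0.022 = 0.19625.
Option 2: r to a grandoffspring = 0.25.
Option 2: Σ r·B − C = (4·0.25·0.0645) − 0.29 = -0.2255.
Option 1 has the higher net inclusive-fitness payoff.

Option 1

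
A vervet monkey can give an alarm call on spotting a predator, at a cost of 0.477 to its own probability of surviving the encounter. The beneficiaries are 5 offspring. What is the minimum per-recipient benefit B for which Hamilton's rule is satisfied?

0.1908

r to an offspring = 0.5 (one parent–offspring link: r = (1/2)^1 = 1/2).
Hamilton's rule with n recipients of equal r: n·r·B > C, so B > C/(n·r) = 0.477/(5·0.5) = 0.1908.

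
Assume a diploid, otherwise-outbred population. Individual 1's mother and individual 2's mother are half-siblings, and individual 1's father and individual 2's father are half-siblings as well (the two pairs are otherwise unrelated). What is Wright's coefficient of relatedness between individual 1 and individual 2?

With two independent routes of shared ancestry, r is the sum of the two contributions.
Individual 1 and individual 2 are related in two ways: half first cousins through their mothers (r = 1/16) and half first cousins through their fathers (r = 1/16).
r = 1/16 + 1/16 = 1/8 = 0.125.

0.125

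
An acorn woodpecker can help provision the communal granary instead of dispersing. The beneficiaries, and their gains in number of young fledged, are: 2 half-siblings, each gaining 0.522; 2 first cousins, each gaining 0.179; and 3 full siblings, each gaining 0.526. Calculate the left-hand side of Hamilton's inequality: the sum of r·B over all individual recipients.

1.09475

r to a half-sibling = 0.25 (half-sibs share one parent — one path of length 2: r = (1/2)^2 = 1/4).
r to a first cousin = 1/8 (first cousins share one grandparent pair — two paths of length 4: r = 2·(1/2)^4 = 1/8).
r to a full sibling = 1/2 (full sibs share both parents — two paths of length 2: r = 2·(1/2)^2 = 1/2).
Summing one r·B term per recipient: 2·0.25·0.522 + 2·0.125·0.179 + 3·0.5·0.526 = 1.09475.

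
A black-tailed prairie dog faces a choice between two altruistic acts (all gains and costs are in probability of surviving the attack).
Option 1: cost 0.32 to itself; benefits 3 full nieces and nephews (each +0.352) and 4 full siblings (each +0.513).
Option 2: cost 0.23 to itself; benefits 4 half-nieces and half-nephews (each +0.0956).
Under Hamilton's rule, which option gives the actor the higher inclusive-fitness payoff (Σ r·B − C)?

Option 1

Option 1: r to a full niece or nephew = 0.25.
Option 1: r to a full sibling = 0.5.
Option 1: Σ r·B − C = (3·0.25·0.352 + 4·0.5·0.513) − 0.32 = 0.97.
Option 2: r to a half-niece or half-nephew = 0.125.
Option 2: Σ r·B − C = (4·0.125·0.0956) − 0.23 = -0.1822.
Option 1 has the higher net inclusive-fitness payoff.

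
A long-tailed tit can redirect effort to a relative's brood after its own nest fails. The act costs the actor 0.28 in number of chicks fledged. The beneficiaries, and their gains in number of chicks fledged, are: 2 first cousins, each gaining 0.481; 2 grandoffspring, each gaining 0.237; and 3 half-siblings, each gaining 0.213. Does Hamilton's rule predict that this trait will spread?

Yes

Hamilton's rule: the trait is favored when the sum of r·B over every recipient exceeds the actor's cost C.
r to a first cousin = 1/8 (first cousins share one grandparent pair — two paths of length 4: r = 2·(1/2)^4 = 1/8).
r to a grandoffspring = 0.25 (two parent–offspring links: r = (1/2)^2 = 1/4).
r to a half-sibling = 1/4 (half-sibs share one parent — one path of length 2: r = (1/2)^2 = 1/4).
Summing one r·B term per recipient: 2·0.125·0.481 + 2·0.25·0.237 + 3·0.25·0.213 = 0.3985.
0.3985 > 0.28: the indirect benefit exceeds the cost.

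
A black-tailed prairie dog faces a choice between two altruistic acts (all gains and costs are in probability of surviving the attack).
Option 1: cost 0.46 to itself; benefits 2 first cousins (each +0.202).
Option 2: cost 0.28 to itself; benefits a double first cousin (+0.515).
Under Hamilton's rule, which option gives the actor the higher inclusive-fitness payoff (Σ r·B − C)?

Option 2

Option 1: r to a first cousin = 0.125.
Option 1: Σ r·B − C = (2·0.125·0.202) − 0.46 = -0.4095.
Option 2: r to a double first cousin = 0.25.
Option 2: Σ r·B − C = (1·0.25·0.515) − 0.28 = -0.15125.
Option 2 has the higher net inclusive-fitness payoff.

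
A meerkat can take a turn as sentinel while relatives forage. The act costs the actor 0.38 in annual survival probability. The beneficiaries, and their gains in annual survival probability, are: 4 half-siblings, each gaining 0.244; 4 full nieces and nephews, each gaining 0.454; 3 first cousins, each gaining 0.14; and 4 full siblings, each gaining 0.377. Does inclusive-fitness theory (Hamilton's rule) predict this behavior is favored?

Hamilton's rule: the trait is favored when the sum of r·B over every recipient exceeds the actor's cost C.
r to a half-sibling = 1/4 (half-sibs share one parent — one path of length 2: r = (1/2)^2 = 1/4).
r to a full niece or nephew = 0.25 (full aunt/uncle↔niece/nephew: two paths of length 3 through the shared grandparent pair: r = 2·(1/2)^3 = 1/4).
r to a first cousin = 0.125 (first cousins share one grandparent pair — two paths of length 4: r = 2·(1/2)^4 = 1/8).
r to a full sibling = 0.5 (full sibs share both parents — two paths of length 2: r = 2·(1/2)^2 = 1/2).
Summing one r·B term per recipient: 4·0.25·0.244 + 4·0.25·0.454 + 3·0.125·0.14 + 4·0.5·0.377 = 1.5045.
1.5045 > 0.38: the indirect benefit exceeds the cost.

Yes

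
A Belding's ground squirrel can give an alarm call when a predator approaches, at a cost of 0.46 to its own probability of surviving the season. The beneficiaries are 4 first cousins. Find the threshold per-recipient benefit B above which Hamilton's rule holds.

r to a first cousin = 0.125 (first cousins share one grandparent pair — two paths of length 4: r = 2·(1/2)^4 = 1/8).
Hamilton's rule with n recipients of equal r: n·r·B > C, so B > C/(n·r) = 0.46/(4·0.125) = 0.92.

0.92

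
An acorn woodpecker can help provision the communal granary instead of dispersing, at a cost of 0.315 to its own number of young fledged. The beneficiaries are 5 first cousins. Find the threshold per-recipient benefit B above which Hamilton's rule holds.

r to a first cousin = 0.125 (first cousins share one grandparent pair — two paths of length 4: r = 2·(1/2)^4 = 1/8).
Hamilton's rule with n recipients of equal r: n·r·B > C, so B > C/(n·r) = 0.315/(5·0.125) = 0.504.

0.504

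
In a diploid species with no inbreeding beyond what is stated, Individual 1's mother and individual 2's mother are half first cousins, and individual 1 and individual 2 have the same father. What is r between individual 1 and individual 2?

0.265625

Relatedness sums over independent paths through distinct common ancestors.
Individual 1 and individual 2 are related in two ways: half second cousins through their mothers (r = 1/64) and half-sibs through their shared father (r = 1/4).
r = 1/64 + 1/4 = 17/64 = 0.265625.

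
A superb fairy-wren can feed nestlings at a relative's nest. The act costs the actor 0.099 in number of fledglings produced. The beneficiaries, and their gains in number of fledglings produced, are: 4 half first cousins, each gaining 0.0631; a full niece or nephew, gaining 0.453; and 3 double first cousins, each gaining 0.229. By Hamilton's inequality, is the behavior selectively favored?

Hamilton's rule: the trait is favored when the sum of r·B over every recipient exceeds the actor's cost C.
r to a half first cousin = 1/16 (half first cousins share one grandparent — one path of length 4: r = (1/2)^4 = 1/16).
r to a full niece or nephew = 0.25 (full aunt/uncle↔niece/nephew: two paths of length 3 through the shared grandparent pair: r = 2·(1/2)^3 = 1/4).
r to a double first cousin = 0.25 (double first cousins share both grandparent pairs — four paths of length 4: r = 4·(1/2)^4 = 1/4).
Summing one r·B term per recipient: 4·0.0625·0.0631 + 1·0.25·0.453 + 3·0.25·0.229 = 0.300775.
0.300775 > 0.099: the indirect benefit exceeds the cost.

Yes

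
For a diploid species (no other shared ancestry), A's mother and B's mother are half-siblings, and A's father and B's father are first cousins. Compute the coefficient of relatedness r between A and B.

0.09375

Independent pedigree routes through distinct common ancestors add.
A and B are related in two ways: half first cousins through their mothers (r = 1/16) and second cousins through their fathers (r = 1/32).
r = 1/16 + 1/32 = 3/32 = 0.09375.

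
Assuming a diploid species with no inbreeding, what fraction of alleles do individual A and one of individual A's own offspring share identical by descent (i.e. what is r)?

0.5

Each parent–offspring link contributes a factor of 1/2, and independent paths through distinct common ancestors add.
One parent–offspring link: r = (1/2)^1 = 1/2.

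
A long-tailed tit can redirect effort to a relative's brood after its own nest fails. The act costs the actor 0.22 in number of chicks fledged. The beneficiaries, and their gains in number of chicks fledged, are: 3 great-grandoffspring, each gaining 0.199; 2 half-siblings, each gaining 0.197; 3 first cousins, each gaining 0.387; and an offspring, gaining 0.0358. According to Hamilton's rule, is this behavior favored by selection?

Hamilton's rule: the trait is favored when the sum of r·B over every recipient exceeds the actor's cost C.
r to a great-grandoffspring = 0.125 (three parent–offspring links: r = (1/2)^3 = 1/8).
r to a half-sibling = 0.25 (half-sibs share one parent — one path of length 2: r = (1/2)^2 = 1/4).
r to a first cousin = 1/8 (first cousins share one grandparent pair — two paths of length 4: r = 2·(1/2)^4 = 1/8).
r to an offspring = 1/2 (one parent–offspring link: r = (1/2)^1 = 1/2).
Summing one r·B term per recipient: 3·0.125·0.199 + 2·0.25·0.197 + 3·0.125·0.387 + 1·0.5·0.0358 = 0.33615.
0.33615 > 0.22: the indirect benefit exceeds the cost.

Yes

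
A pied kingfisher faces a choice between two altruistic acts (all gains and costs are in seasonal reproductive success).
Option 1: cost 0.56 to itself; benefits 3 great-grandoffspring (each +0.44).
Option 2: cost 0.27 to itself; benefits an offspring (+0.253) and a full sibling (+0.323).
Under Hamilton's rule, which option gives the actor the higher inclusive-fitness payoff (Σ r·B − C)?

Option 1: r to a great-grandoffspring = 0.125.
Option 1: Σ r·B − C = (3·0.125·0.44) − 0.56 = -0.395.
Option 2: r to an offspring = 0.5.
Option 2: r to a full sibling = 0.5.
Option 2: Σ r·B − C = (1·0.5·0.253 + 1·0.5·0.323) − 0.27 = 0.018.
Option 2 has the higher net inclusive-fitness payoff.

Option 2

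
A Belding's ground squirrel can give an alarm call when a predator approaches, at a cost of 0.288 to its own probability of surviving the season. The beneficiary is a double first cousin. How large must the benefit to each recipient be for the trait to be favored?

1.152

r to a double first cousin = 0.25 (double first cousins share both grandparent pairs — four paths of length 4: r = 4·(1/2)^4 = 1/4).
Hamilton's rule with n recipients of equal r: n·r·B > C, so B > C/(n·r) = 0.288/(1·0.25) = 1.152.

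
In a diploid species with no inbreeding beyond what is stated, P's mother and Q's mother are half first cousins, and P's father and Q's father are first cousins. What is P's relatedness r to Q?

0.046875

Independent pedigree routes through distinct common ancestors add.
P and Q are related in two ways: half second cousins through their mothers (r = 1/64) and second cousins through their fathers (r = 1/32).
r = 1/64 + 1/32 = 3/64 = 0.046875.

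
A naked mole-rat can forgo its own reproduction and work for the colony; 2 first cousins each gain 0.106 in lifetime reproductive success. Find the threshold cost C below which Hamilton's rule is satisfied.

0.0265

r to a first cousin = 1/8 (first cousins share one grandparent pair — two paths of length 4: r = 2·(1/2)^4 = 1/8).
Hamilton's rule: n·r·B > C, so the trait is favored while C < n·r·B = 2·0.125·0.106 = 0.0265.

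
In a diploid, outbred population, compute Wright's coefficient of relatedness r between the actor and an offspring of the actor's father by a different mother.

0.25

Each parent–offspring link contributes a factor of 1/2, and independent paths through distinct common ancestors add.
Half-sibs share one parent — one path of length 2: r = (1/2)^2 = 1/4.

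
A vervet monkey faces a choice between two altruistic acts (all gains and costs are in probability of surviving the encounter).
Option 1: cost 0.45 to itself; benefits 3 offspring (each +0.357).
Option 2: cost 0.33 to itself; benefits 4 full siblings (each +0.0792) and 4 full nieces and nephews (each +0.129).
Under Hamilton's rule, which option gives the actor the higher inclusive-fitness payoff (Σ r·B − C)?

Option 1

Option 1: r to an offspring = 0.5.
Option 1: Σ r·B − C = (3·0.5·0.357) − 0.45 = 0.0855.
Option 2: r to a full sibling = 0.5.
Option 2: r to a full niece or nephew = 0.25.
Option 2: Σ r·B − C = (4·0.5·0.0792 + 4·0.25·0.129) − 0.33 = -0.0426.
Option 1 has the higher net inclusive-fitness payoff.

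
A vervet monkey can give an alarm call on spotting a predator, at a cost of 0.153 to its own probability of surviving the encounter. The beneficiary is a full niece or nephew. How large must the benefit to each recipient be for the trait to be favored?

0.612

r to a full niece or nephew = 0.25 (full aunt/uncle↔niece/nephew: two paths of length 3 through the shared grandparent pair: r = 2·(1/2)^3 = 1/4).
Hamilton's rule with n recipients of equal r: n·r·B > C, so B > C/(n·r) = 0.153/(1·0.25) = 0.612.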